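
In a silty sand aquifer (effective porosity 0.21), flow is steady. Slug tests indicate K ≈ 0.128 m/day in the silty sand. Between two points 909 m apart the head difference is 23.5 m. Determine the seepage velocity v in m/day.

0.0158

Hydraulic gradient i = Δh / L = 23.5 / 909 = 0.02585.
Darcy flux q = K · i = 0.1280 × 0.02585 = 0.003309 m/day.
Seepage velocity v = q / n_e = 0.003309 / 0.21 = 0.01576 m/day.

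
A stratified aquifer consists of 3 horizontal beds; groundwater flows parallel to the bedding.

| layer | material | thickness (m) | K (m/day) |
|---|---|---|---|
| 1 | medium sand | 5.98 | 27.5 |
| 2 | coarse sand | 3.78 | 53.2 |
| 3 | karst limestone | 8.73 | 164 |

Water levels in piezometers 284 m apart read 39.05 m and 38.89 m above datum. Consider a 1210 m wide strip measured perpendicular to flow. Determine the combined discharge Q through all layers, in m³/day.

Flow is parallel to layering, so each bed carries its own Darcy discharge and the transmissivities add.
Σ(K_i·b_i) = 27.5×5.98 + 53.2×3.78 + 164×8.73 = 1797 m²/day.
Hydraulic gradient i = (39.05 − 38.89) / 284 = 0.16 / 284 = 0.0005634.
Q = Σ(K_i·b_i) · W · i = 1797 × 1210 × 0.0005634 = 1225 m³/day.

1230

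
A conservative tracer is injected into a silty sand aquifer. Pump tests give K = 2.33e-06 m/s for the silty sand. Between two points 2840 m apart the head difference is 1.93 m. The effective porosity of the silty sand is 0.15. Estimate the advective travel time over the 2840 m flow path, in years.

8530

Convert K: 2.33e-06 m/s × 86400 = 0.2013 m/day.
Hydraulic gradient i = Δh / L = 1.93 / 2840 = 0.0006796.
Darcy flux q = K · i = 0.2013 × 0.0006796 = 0.0001368 m/day.
Seepage velocity v = q / n_e = 0.0001368 / 0.15 = 0.0009120 m/day.
Travel time t = L / v = 2840 / 0.0009120 = 3.114e+06 days = 8525 years.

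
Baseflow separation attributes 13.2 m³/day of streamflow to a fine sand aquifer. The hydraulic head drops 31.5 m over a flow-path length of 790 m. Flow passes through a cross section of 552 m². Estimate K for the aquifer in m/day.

0.600

Hydraulic gradient i = Δh / L = 31.5 / 790 = 0.03987.
From Q = K·A·i, K = Q / (A·i) = 13.2 / (552.0 × 0.03987) = 0.5997 m/day.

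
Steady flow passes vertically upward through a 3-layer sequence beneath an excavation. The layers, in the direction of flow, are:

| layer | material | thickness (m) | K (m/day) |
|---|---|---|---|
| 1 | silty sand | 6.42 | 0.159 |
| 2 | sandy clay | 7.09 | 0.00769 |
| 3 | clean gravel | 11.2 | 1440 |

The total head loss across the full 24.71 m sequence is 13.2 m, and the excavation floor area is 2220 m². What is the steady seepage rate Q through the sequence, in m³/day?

Flow is perpendicular to layering, so the layers act in series and the equivalent K is the thickness-weighted harmonic mean.
Total thickness L = 6.42 + 7.09 + 11.2 = 24.71 m.
Σ(b_i/K_i) = 6.42/0.159 + 7.09/0.00769 + 11.2/1440 = 962.4 d.
K_eq = L / Σ(b_i/K_i) = 24.71 / 962.4 = 0.02568 m/day.
Q = K_eq · A · (Δh/L) = 0.02568 × 2220 × (13.2/24.71) = 30.45 m³/day.

30.5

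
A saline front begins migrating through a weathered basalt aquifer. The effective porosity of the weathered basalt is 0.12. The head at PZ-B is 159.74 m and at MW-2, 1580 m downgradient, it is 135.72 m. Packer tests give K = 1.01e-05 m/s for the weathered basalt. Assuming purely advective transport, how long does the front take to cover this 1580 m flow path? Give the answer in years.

Convert K: 1.01e-05 m/s × 86400 = 0.8726 m/day.
Hydraulic gradient i = (159.74 − 135.72) / 1580 = 24.02 / 1580 = 0.01520.
Darcy flux q = K · i = 0.8726 × 0.01520 = 0.01327 m/day.
Seepage velocity v = q / n_e = 0.01327 / 0.12 = 0.1106 m/day.
Travel time t = L / v = 1580 / 0.1106 = 14292 days = 39.13 years.

39.1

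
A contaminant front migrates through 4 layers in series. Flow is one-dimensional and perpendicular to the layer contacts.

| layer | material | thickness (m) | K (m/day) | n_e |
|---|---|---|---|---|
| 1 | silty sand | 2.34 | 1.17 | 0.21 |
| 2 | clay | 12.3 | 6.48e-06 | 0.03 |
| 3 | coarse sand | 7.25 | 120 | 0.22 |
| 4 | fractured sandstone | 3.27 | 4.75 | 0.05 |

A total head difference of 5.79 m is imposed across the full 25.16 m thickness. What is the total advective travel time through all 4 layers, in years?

With flow normal to the layers, continuity requires the same specific discharge q through every layer.
Σ(b_i/K_i) = 2.34/1.17 + 12.3/6.48e-06 + 7.25/120 + 3.27/4.75 = 1.898e+06 d.
q = Δh / Σ(b_i/K_i) = 5.79 / 1.898e+06 = 3.050e-06 m/day.
In each layer the seepage velocity is v_i = q/n_i, so the layer transit time is t_i = b_i·n_i / q:
  layer 1 (silty sand): t_1 = 2.34 × 0.21 / 3.050e-06 = 1.611e+05 d
  layer 2 (clay): t_2 = 12.3 × 0.03 / 3.050e-06 = 1.210e+05 d
  layer 3 (coarse sand): t_3 = 7.25 × 0.22 / 3.050e-06 = 5.229e+05 d
  layer 4 (fractured sandstone): t_4 = 3.27 × 0.05 / 3.050e-06 = 53601 d
Total t = Σ t_i = 8.586e+05 days = 2351 years.

2350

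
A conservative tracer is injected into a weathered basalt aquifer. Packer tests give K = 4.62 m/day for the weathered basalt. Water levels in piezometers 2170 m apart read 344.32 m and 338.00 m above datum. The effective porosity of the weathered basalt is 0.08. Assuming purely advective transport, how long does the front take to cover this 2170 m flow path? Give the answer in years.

Hydraulic gradient i = (344.32 − 338.00) / 2170 = 6.32 / 2170 = 0.002912.
Darcy flux q = K · i = 4.620 × 0.002912 = 0.01346 m/day.
Seepage velocity v = q / n_e = 0.01346 / 0.08 = 0.1682 m/day.
Travel time t = L / v = 2170 / 0.1682 = 12902 days = 35.32 years.

35.3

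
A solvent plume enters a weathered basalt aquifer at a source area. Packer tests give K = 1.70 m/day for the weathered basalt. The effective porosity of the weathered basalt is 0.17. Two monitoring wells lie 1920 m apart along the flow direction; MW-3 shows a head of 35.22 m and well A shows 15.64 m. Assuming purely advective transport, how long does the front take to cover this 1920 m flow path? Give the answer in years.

51.5

Hydraulic gradient i = (35.22 − 15.64) / 1920 = 19.58 / 1920 = 0.01020.
Darcy flux q = K · i = 1.700 × 0.01020 = 0.01734 m/day.
Seepage velocity v = q / n_e = 0.01734 / 0.17 = 0.1020 m/day.
Travel time t = L / v = 1920 / 0.1020 = 18827 days = 51.55 years.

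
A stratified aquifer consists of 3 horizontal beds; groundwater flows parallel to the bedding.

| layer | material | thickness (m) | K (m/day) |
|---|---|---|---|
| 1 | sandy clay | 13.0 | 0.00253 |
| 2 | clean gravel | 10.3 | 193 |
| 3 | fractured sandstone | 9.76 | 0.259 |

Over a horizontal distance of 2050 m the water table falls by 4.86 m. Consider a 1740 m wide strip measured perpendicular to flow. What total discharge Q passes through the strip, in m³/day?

Flow is parallel to layering, so each bed carries its own Darcy discharge and the transmissivities add.
Σ(K_i·b_i) = 0.00253×13.0 + 193×10.3 + 0.259×9.76 = 1990 m²/day.
Hydraulic gradient i = Δh / L = 4.86 / 2050 = 0.002371.
Q = Σ(K_i·b_i) · W · i = 1990 × 1740 × 0.002371 = 8211 m³/day.

8210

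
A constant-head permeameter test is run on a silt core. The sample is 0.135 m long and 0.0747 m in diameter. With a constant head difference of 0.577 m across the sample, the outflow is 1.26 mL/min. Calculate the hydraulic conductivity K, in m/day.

0.0969

Cross-sectional area A = π·(d/2)² = π × (0.0747/2)² = 0.004383 m².
Convert discharge: 1.26 mL/min = 2.100e-08 m³/s.
Darcy's law rearranged: K = Q·L / (A·Δh) = 2.100e-08 × 0.135 / (0.004383 × 0.577) = 1.121e-06 m/s = 0.09686 m/day.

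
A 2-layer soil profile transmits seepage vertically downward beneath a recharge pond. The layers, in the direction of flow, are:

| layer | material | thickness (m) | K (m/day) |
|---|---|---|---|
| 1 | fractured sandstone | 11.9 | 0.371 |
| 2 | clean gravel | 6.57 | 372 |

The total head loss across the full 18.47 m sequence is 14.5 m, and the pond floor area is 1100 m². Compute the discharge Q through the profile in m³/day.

497

Flow is perpendicular to layering, so the layers act in series and the equivalent K is the thickness-weighted harmonic mean.
Total thickness L = 11.9 + 6.57 = 18.47 m.
Σ(b_i/K_i) = 11.9/0.371 + 6.57/372 = 32.09 d.
K_eq = L / Σ(b_i/K_i) = 18.47 / 32.09 = 0.5755 m/day.
Q = K_eq · A · (Δh/L) = 0.5755 × 1100 × (14.5/18.47) = 497.0 m³/day.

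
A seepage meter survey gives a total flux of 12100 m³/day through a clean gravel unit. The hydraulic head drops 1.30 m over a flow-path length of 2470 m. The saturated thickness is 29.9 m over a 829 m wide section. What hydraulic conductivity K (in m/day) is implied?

927

Cross-sectional area A = 829 × 29.9 = 24787 m².
Hydraulic gradient i = Δh / L = 1.30 / 2470 = 0.0005263.
From Q = K·A·i, K = Q / (A·i) = 12100 / (24787 × 0.0005263) = 927.5 m/day.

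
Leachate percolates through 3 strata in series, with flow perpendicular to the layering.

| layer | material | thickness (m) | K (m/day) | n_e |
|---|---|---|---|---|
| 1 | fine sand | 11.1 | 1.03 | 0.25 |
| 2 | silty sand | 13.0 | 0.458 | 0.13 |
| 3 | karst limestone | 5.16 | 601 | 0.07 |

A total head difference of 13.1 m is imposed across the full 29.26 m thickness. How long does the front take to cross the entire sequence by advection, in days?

14.4

With flow normal to the layers, continuity requires the same specific discharge q through every layer.
Σ(b_i/K_i) = 11.1/1.03 + 13.0/0.458 + 5.16/601 = 39.17 d.
q = Δh / Σ(b_i/K_i) = 13.1 / 39.17 = 0.3344 m/day.
In each layer the seepage velocity is v_i = q/n_i, so the layer transit time is t_i = b_i·n_i / q:
  layer 1 (fine sand): t_1 = 11.1 × 0.25 / 0.3344 = 8.297 d
  layer 2 (silty sand): t_2 = 13.0 × 0.13 / 0.3344 = 5.053 d
  layer 3 (karst limestone): t_3 = 5.16 × 0.07 / 0.3344 = 1.080 d
Total t = Σ t_i = 14.43 days.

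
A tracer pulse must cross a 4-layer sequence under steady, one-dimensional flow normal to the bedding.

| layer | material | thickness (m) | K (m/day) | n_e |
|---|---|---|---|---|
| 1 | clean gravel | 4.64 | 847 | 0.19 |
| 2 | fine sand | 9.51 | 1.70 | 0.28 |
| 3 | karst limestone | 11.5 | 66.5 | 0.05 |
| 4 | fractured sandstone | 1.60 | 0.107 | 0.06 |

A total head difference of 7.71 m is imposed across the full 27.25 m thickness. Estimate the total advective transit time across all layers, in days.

With flow normal to the layers, continuity requires the same specific discharge q through every layer.
Σ(b_i/K_i) = 4.64/847 + 9.51/1.70 + 11.5/66.5 + 1.60/0.107 = 20.73 d.
q = Δh / Σ(b_i/K_i) = 7.71 / 20.73 = 0.3720 m/day.
In each layer the seepage velocity is v_i = q/n_i, so the layer transit time is t_i = b_i·n_i / q:
  layer 1 (clean gravel): t_1 = 4.64 × 0.19 / 0.3720 = 2.370 d
  layer 2 (fine sand): t_2 = 9.51 × 0.28 / 0.3720 = 7.158 d
  layer 3 (karst limestone): t_3 = 11.5 × 0.05 / 0.3720 = 1.546 d
  layer 4 (fractured sandstone): t_4 = 1.60 × 0.06 / 0.3720 = 0.2581 d
Total t = Σ t_i = 11.33 days.

11.3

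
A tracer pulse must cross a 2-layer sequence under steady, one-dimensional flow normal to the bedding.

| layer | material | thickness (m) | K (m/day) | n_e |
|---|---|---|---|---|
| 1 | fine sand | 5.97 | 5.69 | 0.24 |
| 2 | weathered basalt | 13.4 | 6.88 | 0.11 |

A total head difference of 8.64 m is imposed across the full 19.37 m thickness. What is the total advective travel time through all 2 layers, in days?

1.01

With flow normal to the layers, continuity requires the same specific discharge q through every layer.
Σ(b_i/K_i) = 5.97/5.69 + 13.4/6.88 = 2.997 d.
q = Δh / Σ(b_i/K_i) = 8.64 / 2.997 = 2.883 m/day.
In each layer the seepage velocity is v_i = q/n_i, so the layer transit time is t_i = b_i·n_i / q:
  layer 1 (fine sand): t_1 = 5.97 × 0.24 / 2.883 = 0.4970 d
  layer 2 (weathered basalt): t_2 = 13.4 × 0.11 / 2.883 = 0.5113 d
Total t = Σ t_i = 1.008 days.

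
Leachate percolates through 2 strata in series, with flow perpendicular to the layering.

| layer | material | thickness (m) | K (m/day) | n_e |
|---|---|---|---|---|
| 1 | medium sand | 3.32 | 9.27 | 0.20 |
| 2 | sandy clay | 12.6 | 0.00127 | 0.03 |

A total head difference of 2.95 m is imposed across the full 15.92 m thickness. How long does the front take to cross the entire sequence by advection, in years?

With flow normal to the layers, continuity requires the same specific discharge q through every layer.
Σ(b_i/K_i) = 3.32/9.27 + 12.6/0.00127 = 9922 d.
q = Δh / Σ(b_i/K_i) = 2.95 / 9922 = 0.0002973 m/day.
In each layer the seepage velocity is v_i = q/n_i, so the layer transit time is t_i = b_i·n_i / q:
  layer 1 (medium sand): t_1 = 3.32 × 0.20 / 0.0002973 = 2233 d
  layer 2 (sandy clay): t_2 = 12.6 × 0.03 / 0.0002973 = 1271 d
Total t = Σ t_i = 3505 days = 9.595 years.

9.59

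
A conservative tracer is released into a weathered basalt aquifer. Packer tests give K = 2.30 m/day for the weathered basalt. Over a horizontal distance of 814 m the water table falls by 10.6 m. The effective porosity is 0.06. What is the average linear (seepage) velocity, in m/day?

Hydraulic gradient i = Δh / L = 10.6 / 814 = 0.01302.
Darcy flux q = K · i = 2.300 × 0.01302 = 0.02995 m/day.
Seepage velocity v = q / n_e = 0.02995 / 0.06 = 0.4992 m/day.

0.499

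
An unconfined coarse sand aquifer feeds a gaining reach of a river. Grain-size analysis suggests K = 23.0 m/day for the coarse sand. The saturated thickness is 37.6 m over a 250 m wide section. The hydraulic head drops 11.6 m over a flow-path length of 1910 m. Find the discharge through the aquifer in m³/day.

Cross-sectional area A = 250 × 37.6 = 9400 m².
Hydraulic gradient i = Δh / L = 11.6 / 1910 = 0.006073.
Darcy's law: Q = K · A · i = 23.00 × 9400 × 0.006073 = 1313 m³/day.

1310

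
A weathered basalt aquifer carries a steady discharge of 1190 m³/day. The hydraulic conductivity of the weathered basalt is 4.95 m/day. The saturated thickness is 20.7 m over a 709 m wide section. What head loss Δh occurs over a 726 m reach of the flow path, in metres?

Cross-sectional area A = 709 × 20.7 = 14676 m².
From Q = K·A·i, i = Q / (K·A) = 1190 / (4.950 × 14676) = 0.01638.
Head loss Δh = i · L = 0.01638 × 726 = 11.89 m.

11.9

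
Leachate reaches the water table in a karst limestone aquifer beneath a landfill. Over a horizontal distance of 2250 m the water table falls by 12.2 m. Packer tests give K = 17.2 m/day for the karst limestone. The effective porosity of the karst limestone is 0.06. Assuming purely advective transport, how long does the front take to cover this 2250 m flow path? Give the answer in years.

Hydraulic gradient i = Δh / L = 12.2 / 2250 = 0.005422.
Darcy flux q = K · i = 17.20 × 0.005422 = 0.09326 m/day.
Seepage velocity v = q / n_e = 0.09326 / 0.06 = 1.554 m/day.
Travel time t = L / v = 2250 / 1.554 = 1448 days = 3.963 years.

3.96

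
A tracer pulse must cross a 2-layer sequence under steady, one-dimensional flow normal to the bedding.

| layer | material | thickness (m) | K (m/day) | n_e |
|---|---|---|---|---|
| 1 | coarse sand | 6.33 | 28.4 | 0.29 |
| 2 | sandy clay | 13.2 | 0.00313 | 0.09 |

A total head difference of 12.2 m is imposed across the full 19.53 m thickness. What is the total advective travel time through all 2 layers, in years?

With flow normal to the layers, continuity requires the same specific discharge q through every layer.
Σ(b_i/K_i) = 6.33/28.4 + 13.2/0.00313 = 4217 d.
q = Δh / Σ(b_i/K_i) = 12.2 / 4217 = 0.002893 m/day.
In each layer the seepage velocity is v_i = q/n_i, so the layer transit time is t_i = b_i·n_i / q:
  layer 1 (coarse sand): t_1 = 6.33 × 0.29 / 0.002893 = 634.6 d
  layer 2 (sandy clay): t_2 = 13.2 × 0.09 / 0.002893 = 410.7 d
Total t = Σ t_i = 1045 days = 2.862 years.

2.86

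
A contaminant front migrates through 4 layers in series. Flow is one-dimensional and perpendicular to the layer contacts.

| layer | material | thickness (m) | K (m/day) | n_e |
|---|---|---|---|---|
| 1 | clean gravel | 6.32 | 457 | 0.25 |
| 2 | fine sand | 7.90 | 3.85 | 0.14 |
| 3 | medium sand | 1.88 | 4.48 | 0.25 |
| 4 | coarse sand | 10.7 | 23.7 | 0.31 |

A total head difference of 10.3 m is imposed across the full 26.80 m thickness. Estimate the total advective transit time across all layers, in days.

With flow normal to the layers, continuity requires the same specific discharge q through every layer.
Σ(b_i/K_i) = 6.32/457 + 7.90/3.85 + 1.88/4.48 + 10.7/23.7 = 2.937 d.
q = Δh / Σ(b_i/K_i) = 10.3 / 2.937 = 3.507 m/day.
In each layer the seepage velocity is v_i = q/n_i, so the layer transit time is t_i = b_i·n_i / q:
  layer 1 (clean gravel): t_1 = 6.32 × 0.25 / 3.507 = 0.4505 d
  layer 2 (fine sand): t_2 = 7.90 × 0.14 / 3.507 = 0.3154 d
  layer 3 (medium sand): t_3 = 1.88 × 0.25 / 3.507 = 0.1340 d
  layer 4 (coarse sand): t_4 = 10.7 × 0.31 / 3.507 = 0.9458 d
Total t = Σ t_i = 1.846 days.

1.85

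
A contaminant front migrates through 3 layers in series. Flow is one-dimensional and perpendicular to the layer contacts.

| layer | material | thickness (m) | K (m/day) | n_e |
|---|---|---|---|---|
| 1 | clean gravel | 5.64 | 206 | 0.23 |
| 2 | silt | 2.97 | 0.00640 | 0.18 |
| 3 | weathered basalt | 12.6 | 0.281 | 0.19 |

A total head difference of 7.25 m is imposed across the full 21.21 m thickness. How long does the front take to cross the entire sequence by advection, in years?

With flow normal to the layers, continuity requires the same specific discharge q through every layer.
Σ(b_i/K_i) = 5.64/206 + 2.97/0.00640 + 12.6/0.281 = 508.9 d.
q = Δh / Σ(b_i/K_i) = 7.25 / 508.9 = 0.01425 m/day.
In each layer the seepage velocity is v_i = q/n_i, so the layer transit time is t_i = b_i·n_i / q:
  layer 1 (clean gravel): t_1 = 5.64 × 0.23 / 0.01425 = 91.06 d
  layer 2 (silt): t_2 = 2.97 × 0.18 / 0.01425 = 37.53 d
  layer 3 (weathered basalt): t_3 = 12.6 × 0.19 / 0.01425 = 168.1 d
Total t = Σ t_i = 296.6 days = 0.8122 years.

0.812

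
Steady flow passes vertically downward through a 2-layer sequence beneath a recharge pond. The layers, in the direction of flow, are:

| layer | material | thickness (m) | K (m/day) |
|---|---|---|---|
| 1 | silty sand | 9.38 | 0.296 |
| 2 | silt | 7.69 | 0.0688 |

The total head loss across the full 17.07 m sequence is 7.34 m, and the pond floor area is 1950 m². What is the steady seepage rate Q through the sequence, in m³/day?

99.8

Flow is perpendicular to layering, so the layers act in series and the equivalent K is the thickness-weighted harmonic mean.
Total thickness L = 9.38 + 7.69 = 17.07 m.
Σ(b_i/K_i) = 9.38/0.296 + 7.69/0.0688 = 143.5 d.
K_eq = L / Σ(b_i/K_i) = 17.07 / 143.5 = 0.1190 m/day.
Q = K_eq · A · (Δh/L) = 0.1190 × 1950 × (7.34/17.07) = 99.77 m³/day.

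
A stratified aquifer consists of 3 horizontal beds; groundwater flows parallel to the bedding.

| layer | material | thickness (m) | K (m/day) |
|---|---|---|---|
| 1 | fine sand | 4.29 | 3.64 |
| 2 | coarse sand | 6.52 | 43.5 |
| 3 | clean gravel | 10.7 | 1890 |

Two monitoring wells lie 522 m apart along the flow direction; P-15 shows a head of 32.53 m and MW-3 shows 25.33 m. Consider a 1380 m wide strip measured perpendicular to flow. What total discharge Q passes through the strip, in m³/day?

Flow is parallel to layering, so each bed carries its own Darcy discharge and the transmissivities add.
Σ(K_i·b_i) = 3.64×4.29 + 43.5×6.52 + 1890×10.7 = 20522 m²/day.
Hydraulic gradient i = (32.53 − 25.33) / 522 = 7.2 / 522 = 0.01379.
Q = Σ(K_i·b_i) · W · i = 20522 × 1380 × 0.01379 = 3.906e+05 m³/day.

391000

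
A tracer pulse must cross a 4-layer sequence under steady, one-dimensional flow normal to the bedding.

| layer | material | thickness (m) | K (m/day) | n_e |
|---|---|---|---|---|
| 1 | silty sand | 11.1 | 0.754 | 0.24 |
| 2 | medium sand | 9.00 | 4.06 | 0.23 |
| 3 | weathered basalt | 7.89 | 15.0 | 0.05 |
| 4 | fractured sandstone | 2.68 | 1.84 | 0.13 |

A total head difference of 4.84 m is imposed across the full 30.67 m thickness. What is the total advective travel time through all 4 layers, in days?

21.4

With flow normal to the layers, continuity requires the same specific discharge q through every layer.
Σ(b_i/K_i) = 11.1/0.754 + 9.00/4.06 + 7.89/15.0 + 2.68/1.84 = 18.92 d.
q = Δh / Σ(b_i/K_i) = 4.84 / 18.92 = 0.2558 m/day.
In each layer the seepage velocity is v_i = q/n_i, so the layer transit time is t_i = b_i·n_i / q:
  layer 1 (silty sand): t_1 = 11.1 × 0.24 / 0.2558 = 10.41 d
  layer 2 (medium sand): t_2 = 9.00 × 0.23 / 0.2558 = 8.092 d
  layer 3 (weathered basalt): t_3 = 7.89 × 0.05 / 0.2558 = 1.542 d
  layer 4 (fractured sandstone): t_4 = 2.68 × 0.13 / 0.2558 = 1.362 d
Total t = Σ t_i = 21.41 days.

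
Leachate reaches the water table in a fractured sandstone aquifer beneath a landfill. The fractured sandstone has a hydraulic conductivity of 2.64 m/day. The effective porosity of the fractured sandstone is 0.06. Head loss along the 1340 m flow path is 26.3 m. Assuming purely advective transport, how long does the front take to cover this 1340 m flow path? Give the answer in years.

4.25

Hydraulic gradient i = Δh / L = 26.3 / 1340 = 0.01963.
Darcy flux q = K · i = 2.640 × 0.01963 = 0.05181 m/day.
Seepage velocity v = q / n_e = 0.05181 / 0.06 = 0.8636 m/day.
Travel time t = L / v = 1340 / 0.8636 = 1552 days = 4.248 years.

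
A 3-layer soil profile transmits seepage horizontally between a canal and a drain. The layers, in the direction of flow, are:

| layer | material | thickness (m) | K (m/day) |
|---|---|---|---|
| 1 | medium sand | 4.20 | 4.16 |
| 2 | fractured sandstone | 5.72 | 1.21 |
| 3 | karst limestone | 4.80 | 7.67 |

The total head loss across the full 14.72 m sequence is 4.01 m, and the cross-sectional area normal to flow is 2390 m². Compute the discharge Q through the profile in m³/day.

1510

Flow is perpendicular to layering, so the layers act in series and the equivalent K is the thickness-weighted harmonic mean.
Total thickness L = 4.20 + 5.72 + 4.80 = 14.72 m.
Σ(b_i/K_i) = 4.20/4.16 + 5.72/1.21 + 4.80/7.67 = 6.363 d.
K_eq = L / Σ(b_i/K_i) = 14.72 / 6.363 = 2.313 m/day.
Q = K_eq · A · (Δh/L) = 2.313 × 2390 × (4.01/14.72) = 1506 m³/day.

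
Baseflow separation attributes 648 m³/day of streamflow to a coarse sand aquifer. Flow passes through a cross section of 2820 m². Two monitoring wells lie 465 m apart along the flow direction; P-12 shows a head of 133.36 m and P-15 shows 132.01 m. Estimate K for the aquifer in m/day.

79.1

Hydraulic gradient i = (133.36 − 132.01) / 465 = 1.35 / 465 = 0.002903.
From Q = K·A·i, K = Q / (A·i) = 648 / (2820 × 0.002903) = 79.15 m/day.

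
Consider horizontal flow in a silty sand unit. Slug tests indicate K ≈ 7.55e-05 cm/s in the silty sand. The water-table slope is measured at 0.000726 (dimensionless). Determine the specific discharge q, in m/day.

4.74e-05

Convert K: 7.55e-05 cm/s × 864 = 0.06523 m/day.
Hydraulic gradient i = 0.000726.
Specific discharge q = K · i = 0.06523 × 0.0007260 = 4.736e-05 m/day.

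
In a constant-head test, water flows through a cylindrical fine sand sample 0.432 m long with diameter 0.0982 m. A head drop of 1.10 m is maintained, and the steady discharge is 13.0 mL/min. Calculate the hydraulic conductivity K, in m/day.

Cross-sectional area A = π·(d/2)² = π × (0.0982/2)² = 0.007574 m².
Convert discharge: 13.0 mL/min = 2.167e-07 m³/s.
Darcy's law rearranged: K = Q·L / (A·Δh) = 2.167e-07 × 0.432 / (0.007574 × 1.10) = 1.123e-05 m/s = 0.9707 m/day.

0.971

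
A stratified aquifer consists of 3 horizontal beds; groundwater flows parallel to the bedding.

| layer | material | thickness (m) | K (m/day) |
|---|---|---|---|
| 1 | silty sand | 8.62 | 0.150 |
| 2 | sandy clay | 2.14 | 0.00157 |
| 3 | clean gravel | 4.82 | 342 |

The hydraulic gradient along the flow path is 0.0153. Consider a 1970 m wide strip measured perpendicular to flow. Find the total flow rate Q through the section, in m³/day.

49700

Flow is parallel to layering, so each bed carries its own Darcy discharge and the transmissivities add.
Σ(K_i·b_i) = 0.150×8.62 + 0.00157×2.14 + 342×4.82 = 1650 m²/day.
Hydraulic gradient i = 0.0153.
Q = Σ(K_i·b_i) · W · i = 1650 × 1970 × 0.01530 = 49725 m³/day.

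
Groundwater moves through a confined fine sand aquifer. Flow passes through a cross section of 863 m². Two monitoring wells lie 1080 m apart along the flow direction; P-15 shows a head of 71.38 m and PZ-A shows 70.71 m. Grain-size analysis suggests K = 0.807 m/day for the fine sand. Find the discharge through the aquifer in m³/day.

Hydraulic gradient i = (71.38 − 70.71) / 1080 = 0.67 / 1080 = 0.0006204.
Darcy's law: Q = K · A · i = 0.8070 × 863.0 × 0.0006204 = 0.4321 m³/day.

0.432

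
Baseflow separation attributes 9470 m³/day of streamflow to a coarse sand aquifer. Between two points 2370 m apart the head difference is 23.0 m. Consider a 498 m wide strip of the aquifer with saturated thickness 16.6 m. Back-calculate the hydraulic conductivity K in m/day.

118

Cross-sectional area A = 498 × 16.6 = 8267 m².
Hydraulic gradient i = Δh / L = 23.0 / 2370 = 0.009705.
From Q = K·A·i, K = Q / (A·i) = 9470 / (8267 × 0.009705) = 118.0 m/day.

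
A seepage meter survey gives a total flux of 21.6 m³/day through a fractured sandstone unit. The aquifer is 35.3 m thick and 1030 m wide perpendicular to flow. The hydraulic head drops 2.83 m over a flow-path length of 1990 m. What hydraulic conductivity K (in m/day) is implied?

0.418

Cross-sectional area A = 1030 × 35.3 = 36359 m².
Hydraulic gradient i = Δh / L = 2.83 / 1990 = 0.001422.
From Q = K·A·i, K = Q / (A·i) = 21.6 / (36359 × 0.001422) = 0.4177 m/day.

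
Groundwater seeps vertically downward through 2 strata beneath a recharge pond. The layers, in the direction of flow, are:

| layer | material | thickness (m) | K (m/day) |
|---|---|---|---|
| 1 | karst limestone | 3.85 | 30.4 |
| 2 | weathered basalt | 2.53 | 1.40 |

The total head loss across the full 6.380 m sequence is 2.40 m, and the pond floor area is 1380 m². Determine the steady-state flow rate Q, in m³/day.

Flow is perpendicular to layering, so the layers act in series and the equivalent K is the thickness-weighted harmonic mean.
Total thickness L = 3.85 + 2.53 = 6.380 m.
Σ(b_i/K_i) = 3.85/30.4 + 2.53/1.40 = 1.934 d.
K_eq = L / Σ(b_i/K_i) = 6.380 / 1.934 = 3.299 m/day.
Q = K_eq · A · (Δh/L) = 3.299 × 1380 × (2.40/6.380) = 1713 m³/day.

1710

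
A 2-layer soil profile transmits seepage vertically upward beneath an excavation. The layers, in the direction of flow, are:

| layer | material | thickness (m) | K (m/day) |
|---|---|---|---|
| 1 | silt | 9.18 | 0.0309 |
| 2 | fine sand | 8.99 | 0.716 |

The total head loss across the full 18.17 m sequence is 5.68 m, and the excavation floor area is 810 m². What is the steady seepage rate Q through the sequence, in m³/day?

14.9

Flow is perpendicular to layering, so the layers act in series and the equivalent K is the thickness-weighted harmonic mean.
Total thickness L = 9.18 + 8.99 = 18.17 m.
Σ(b_i/K_i) = 9.18/0.0309 + 8.99/0.716 = 309.6 d.
K_eq = L / Σ(b_i/K_i) = 18.17 / 309.6 = 0.05868 m/day.
Q = K_eq · A · (Δh/L) = 0.05868 × 810 × (5.68/18.17) = 14.86 m³/day.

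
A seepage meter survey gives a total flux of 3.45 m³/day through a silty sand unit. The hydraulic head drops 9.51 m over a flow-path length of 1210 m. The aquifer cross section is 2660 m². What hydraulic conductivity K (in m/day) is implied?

0.165

Hydraulic gradient i = Δh / L = 9.51 / 1210 = 0.007860.
From Q = K·A·i, K = Q / (A·i) = 3.45 / (2660 × 0.007860) = 0.1650 m/day.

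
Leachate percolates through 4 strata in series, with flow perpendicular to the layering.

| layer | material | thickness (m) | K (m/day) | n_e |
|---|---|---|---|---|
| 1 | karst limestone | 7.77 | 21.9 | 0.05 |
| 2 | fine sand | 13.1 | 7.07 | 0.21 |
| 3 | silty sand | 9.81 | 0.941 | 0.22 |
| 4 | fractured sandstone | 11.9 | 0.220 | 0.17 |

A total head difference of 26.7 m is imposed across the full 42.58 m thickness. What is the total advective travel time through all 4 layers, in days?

18.3

With flow normal to the layers, continuity requires the same specific discharge q through every layer.
Σ(b_i/K_i) = 7.77/21.9 + 13.1/7.07 + 9.81/0.941 + 11.9/0.220 = 66.72 d.
q = Δh / Σ(b_i/K_i) = 26.7 / 66.72 = 0.4002 m/day.
In each layer the seepage velocity is v_i = q/n_i, so the layer transit time is t_i = b_i·n_i / q:
  layer 1 (karst limestone): t_1 = 7.77 × 0.05 / 0.4002 = 0.9709 d
  layer 2 (fine sand): t_2 = 13.1 × 0.21 / 0.4002 = 6.875 d
  layer 3 (silty sand): t_3 = 9.81 × 0.22 / 0.4002 = 5.393 d
  layer 4 (fractured sandstone): t_4 = 11.9 × 0.17 / 0.4002 = 5.056 d
Total t = Σ t_i = 18.29 days.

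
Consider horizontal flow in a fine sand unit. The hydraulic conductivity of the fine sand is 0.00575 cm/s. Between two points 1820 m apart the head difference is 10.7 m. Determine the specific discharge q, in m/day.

Convert K: 0.00575 cm/s × 864 = 4.968 m/day.
Hydraulic gradient i = Δh / L = 10.7 / 1820 = 0.005879.
Specific discharge q = K · i = 4.968 × 0.005879 = 0.02921 m/day.

0.0292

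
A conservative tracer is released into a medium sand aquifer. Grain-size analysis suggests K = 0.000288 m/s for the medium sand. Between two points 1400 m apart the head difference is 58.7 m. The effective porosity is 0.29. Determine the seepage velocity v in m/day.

3.60

Convert K: 0.000288 m/s × 86400 = 24.88 m/day.
Hydraulic gradient i = Δh / L = 58.7 / 1400 = 0.04193.
Darcy flux q = K · i = 24.88 × 0.04193 = 1.043 m/day.
Seepage velocity v = q / n_e = 1.043 / 0.29 = 3.598 m/day.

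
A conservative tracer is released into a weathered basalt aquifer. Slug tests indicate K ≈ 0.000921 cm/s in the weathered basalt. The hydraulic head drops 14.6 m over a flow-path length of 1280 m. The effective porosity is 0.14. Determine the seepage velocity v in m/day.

0.0648

Convert K: 0.000921 cm/s × 864 = 0.7957 m/day.
Hydraulic gradient i = Δh / L = 14.6 / 1280 = 0.01141.
Darcy flux q = K · i = 0.7957 × 0.01141 = 0.009076 m/day.
Seepage velocity v = q / n_e = 0.009076 / 0.14 = 0.06483 m/day.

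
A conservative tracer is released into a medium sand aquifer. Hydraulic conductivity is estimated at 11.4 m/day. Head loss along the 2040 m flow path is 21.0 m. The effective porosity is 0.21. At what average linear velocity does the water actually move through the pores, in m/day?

Hydraulic gradient i = Δh / L = 21.0 / 2040 = 0.01029.
Darcy flux q = K · i = 11.40 × 0.01029 = 0.1174 m/day.
Seepage velocity v = q / n_e = 0.1174 / 0.21 = 0.5588 m/day.

0.559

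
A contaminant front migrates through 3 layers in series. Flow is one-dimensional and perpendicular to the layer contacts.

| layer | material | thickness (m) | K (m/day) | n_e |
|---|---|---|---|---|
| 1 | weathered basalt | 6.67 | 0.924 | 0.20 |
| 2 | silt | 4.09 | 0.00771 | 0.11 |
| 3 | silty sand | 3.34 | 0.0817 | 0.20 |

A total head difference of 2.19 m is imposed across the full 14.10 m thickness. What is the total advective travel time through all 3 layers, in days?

With flow normal to the layers, continuity requires the same specific discharge q through every layer.
Σ(b_i/K_i) = 6.67/0.924 + 4.09/0.00771 + 3.34/0.0817 = 578.6 d.
q = Δh / Σ(b_i/K_i) = 2.19 / 578.6 = 0.003785 m/day.
In each layer the seepage velocity is v_i = q/n_i, so the layer transit time is t_i = b_i·n_i / q:
  layer 1 (weathered basalt): t_1 = 6.67 × 0.20 / 0.003785 = 352.4 d
  layer 2 (silt): t_2 = 4.09 × 0.11 / 0.003785 = 118.9 d
  layer 3 (silty sand): t_3 = 3.34 × 0.20 / 0.003785 = 176.5 d
Total t = Σ t_i = 647.8 days.

648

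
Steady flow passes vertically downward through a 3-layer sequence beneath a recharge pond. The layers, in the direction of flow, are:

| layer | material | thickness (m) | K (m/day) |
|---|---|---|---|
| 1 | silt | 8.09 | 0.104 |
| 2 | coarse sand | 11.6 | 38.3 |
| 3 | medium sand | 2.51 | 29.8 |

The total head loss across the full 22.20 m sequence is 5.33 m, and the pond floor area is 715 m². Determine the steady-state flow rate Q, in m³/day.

Flow is perpendicular to layering, so the layers act in series and the equivalent K is the thickness-weighted harmonic mean.
Total thickness L = 8.09 + 11.6 + 2.51 = 22.20 m.
Σ(b_i/K_i) = 8.09/0.104 + 11.6/38.3 + 2.51/29.8 = 78.18 d.
K_eq = L / Σ(b_i/K_i) = 22.20 / 78.18 = 0.2840 m/day.
Q = K_eq · A · (Δh/L) = 0.2840 × 715 × (5.33/22.20) = 48.75 m³/day.

48.7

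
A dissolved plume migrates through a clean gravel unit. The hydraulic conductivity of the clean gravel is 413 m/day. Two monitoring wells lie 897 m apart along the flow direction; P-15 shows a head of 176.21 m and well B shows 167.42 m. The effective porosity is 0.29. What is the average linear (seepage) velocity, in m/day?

14.0

Hydraulic gradient i = (176.21 − 167.42) / 897 = 8.79 / 897 = 0.009799.
Darcy flux q = K · i = 413.0 × 0.009799 = 4.047 m/day.
Seepage velocity v = q / n_e = 4.047 / 0.29 = 13.96 m/day.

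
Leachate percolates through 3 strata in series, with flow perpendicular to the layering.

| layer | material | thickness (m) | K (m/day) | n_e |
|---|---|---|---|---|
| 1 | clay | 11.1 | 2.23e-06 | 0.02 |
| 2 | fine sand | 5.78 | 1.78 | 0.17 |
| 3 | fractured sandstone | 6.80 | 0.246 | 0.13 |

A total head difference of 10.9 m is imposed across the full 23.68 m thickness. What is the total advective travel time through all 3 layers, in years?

With flow normal to the layers, continuity requires the same specific discharge q through every layer.
Σ(b_i/K_i) = 11.1/2.23e-06 + 5.78/1.78 + 6.80/0.246 = 4.978e+06 d.
q = Δh / Σ(b_i/K_i) = 10.9 / 4.978e+06 = 2.190e-06 m/day.
In each layer the seepage velocity is v_i = q/n_i, so the layer transit time is t_i = b_i·n_i / q:
  layer 1 (clay): t_1 = 11.1 × 0.02 / 2.190e-06 = 1.014e+05 d
  layer 2 (fine sand): t_2 = 5.78 × 0.17 / 2.190e-06 = 4.487e+05 d
  layer 3 (fractured sandstone): t_3 = 6.80 × 0.13 / 2.190e-06 = 4.037e+05 d
Total t = Σ t_i = 9.538e+05 days = 2611 years.

2610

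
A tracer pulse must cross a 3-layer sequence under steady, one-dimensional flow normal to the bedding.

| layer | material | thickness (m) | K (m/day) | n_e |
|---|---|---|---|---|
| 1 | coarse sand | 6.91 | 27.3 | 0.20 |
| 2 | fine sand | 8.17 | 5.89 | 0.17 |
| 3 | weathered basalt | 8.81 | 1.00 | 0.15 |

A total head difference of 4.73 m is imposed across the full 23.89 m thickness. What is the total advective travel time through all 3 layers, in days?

9.04

With flow normal to the layers, continuity requires the same specific discharge q through every layer.
Σ(b_i/K_i) = 6.91/27.3 + 8.17/5.89 + 8.81/1.00 = 10.45 d.
q = Δh / Σ(b_i/K_i) = 4.73 / 10.45 = 0.4526 m/day.
In each layer the seepage velocity is v_i = q/n_i, so the layer transit time is t_i = b_i·n_i / q:
  layer 1 (coarse sand): t_1 = 6.91 × 0.20 / 0.4526 = 3.053 d
  layer 2 (fine sand): t_2 = 8.17 × 0.17 / 0.4526 = 3.069 d
  layer 3 (weathered basalt): t_3 = 8.81 × 0.15 / 0.4526 = 2.920 d
Total t = Σ t_i = 9.042 days.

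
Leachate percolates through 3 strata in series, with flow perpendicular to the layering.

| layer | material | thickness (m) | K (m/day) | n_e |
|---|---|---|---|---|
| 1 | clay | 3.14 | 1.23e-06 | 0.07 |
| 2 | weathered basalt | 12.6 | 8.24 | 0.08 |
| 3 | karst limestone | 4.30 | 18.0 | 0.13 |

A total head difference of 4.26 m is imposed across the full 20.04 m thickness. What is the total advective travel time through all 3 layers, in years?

2930

With flow normal to the layers, continuity requires the same specific discharge q through every layer.
Σ(b_i/K_i) = 3.14/1.23e-06 + 12.6/8.24 + 4.30/18.0 = 2.553e+06 d.
q = Δh / Σ(b_i/K_i) = 4.26 / 2.553e+06 = 1.669e-06 m/day.
In each layer the seepage velocity is v_i = q/n_i, so the layer transit time is t_i = b_i·n_i / q:
  layer 1 (clay): t_1 = 3.14 × 0.07 / 1.669e-06 = 1.317e+05 d
  layer 2 (weathered basalt): t_2 = 12.6 × 0.08 / 1.669e-06 = 6.041e+05 d
  layer 3 (karst limestone): t_3 = 4.30 × 0.13 / 1.669e-06 = 3.350e+05 d
Total t = Σ t_i = 1.071e+06 days = 2932 years.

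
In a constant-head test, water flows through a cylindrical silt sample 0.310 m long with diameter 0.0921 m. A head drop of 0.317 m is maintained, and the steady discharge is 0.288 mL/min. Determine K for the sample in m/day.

0.0609

Cross-sectional area A = π·(d/2)² = π × (0.0921/2)² = 0.006662 m².
Convert discharge: 0.288 mL/min = 4.800e-09 m³/s.
Darcy's law rearranged: K = Q·L / (A·Δh) = 4.800e-09 × 0.310 / (0.006662 × 0.317) = 7.046e-07 m/s = 0.06088 m/day.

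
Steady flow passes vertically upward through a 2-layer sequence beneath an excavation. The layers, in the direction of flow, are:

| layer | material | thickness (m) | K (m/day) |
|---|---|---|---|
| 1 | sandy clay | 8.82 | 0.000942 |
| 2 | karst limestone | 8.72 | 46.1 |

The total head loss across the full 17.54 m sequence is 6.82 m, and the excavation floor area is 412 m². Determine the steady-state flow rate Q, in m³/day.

Flow is perpendicular to layering, so the layers act in series and the equivalent K is the thickness-weighted harmonic mean.
Total thickness L = 8.82 + 8.72 = 17.54 m.
Σ(b_i/K_i) = 8.82/0.000942 + 8.72/46.1 = 9363 d.
K_eq = L / Σ(b_i/K_i) = 17.54 / 9363 = 0.001873 m/day.
Q = K_eq · A · (Δh/L) = 0.001873 × 412 × (6.82/17.54) = 0.3001 m³/day.

0.300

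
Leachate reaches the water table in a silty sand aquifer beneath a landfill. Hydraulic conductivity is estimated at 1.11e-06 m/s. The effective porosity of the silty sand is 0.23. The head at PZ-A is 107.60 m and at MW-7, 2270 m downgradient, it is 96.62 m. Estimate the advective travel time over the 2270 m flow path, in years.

3080

Convert K: 1.11e-06 m/s × 86400 = 0.09590 m/day.
Hydraulic gradient i = (107.60 − 96.62) / 2270 = 10.98 / 2270 = 0.004837.
Darcy flux q = K · i = 0.09590 × 0.004837 = 0.0004639 m/day.
Seepage velocity v = q / n_e = 0.0004639 / 0.23 = 0.002017 m/day.
Travel time t = L / v = 2270 / 0.002017 = 1.125e+06 days = 3081 years.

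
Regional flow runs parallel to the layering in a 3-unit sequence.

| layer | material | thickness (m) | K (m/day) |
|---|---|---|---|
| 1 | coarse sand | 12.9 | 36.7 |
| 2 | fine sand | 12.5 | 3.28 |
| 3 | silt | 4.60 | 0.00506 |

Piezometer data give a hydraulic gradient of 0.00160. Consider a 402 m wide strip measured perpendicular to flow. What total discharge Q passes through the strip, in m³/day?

Flow is parallel to layering, so each bed carries its own Darcy discharge and the transmissivities add.
Σ(K_i·b_i) = 36.7×12.9 + 3.28×12.5 + 0.00506×4.60 = 514.5 m²/day.
Hydraulic gradient i = 0.00160.
Q = Σ(K_i·b_i) · W · i = 514.5 × 402 × 0.001600 = 330.9 m³/day.

331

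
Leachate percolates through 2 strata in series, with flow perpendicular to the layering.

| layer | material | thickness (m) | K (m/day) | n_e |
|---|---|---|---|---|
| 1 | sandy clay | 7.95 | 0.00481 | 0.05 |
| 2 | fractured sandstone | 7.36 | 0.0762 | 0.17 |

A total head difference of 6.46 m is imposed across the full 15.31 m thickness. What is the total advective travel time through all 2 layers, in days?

446

With flow normal to the layers, continuity requires the same specific discharge q through every layer.
Σ(b_i/K_i) = 7.95/0.00481 + 7.36/0.0762 = 1749 d.
q = Δh / Σ(b_i/K_i) = 6.46 / 1749 = 0.003693 m/day.
In each layer the seepage velocity is v_i = q/n_i, so the layer transit time is t_i = b_i·n_i / q:
  layer 1 (sandy clay): t_1 = 7.95 × 0.05 / 0.003693 = 107.6 d
  layer 2 (fractured sandstone): t_2 = 7.36 × 0.17 / 0.003693 = 338.8 d
Total t = Σ t_i = 446.5 days.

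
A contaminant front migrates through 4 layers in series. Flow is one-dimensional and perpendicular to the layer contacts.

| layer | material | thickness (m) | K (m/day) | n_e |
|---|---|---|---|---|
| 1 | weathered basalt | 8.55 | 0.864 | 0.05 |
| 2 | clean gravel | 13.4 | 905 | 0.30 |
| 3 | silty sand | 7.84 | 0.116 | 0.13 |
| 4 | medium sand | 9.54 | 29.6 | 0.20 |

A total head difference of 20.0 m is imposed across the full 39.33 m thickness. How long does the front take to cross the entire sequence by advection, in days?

28.7

With flow normal to the layers, continuity requires the same specific discharge q through every layer.
Σ(b_i/K_i) = 8.55/0.864 + 13.4/905 + 7.84/0.116 + 9.54/29.6 = 77.82 d.
q = Δh / Σ(b_i/K_i) = 20.0 / 77.82 = 0.2570 m/day.
In each layer the seepage velocity is v_i = q/n_i, so the layer transit time is t_i = b_i·n_i / q:
  layer 1 (weathered basalt): t_1 = 8.55 × 0.05 / 0.2570 = 1.663 d
  layer 2 (clean gravel): t_2 = 13.4 × 0.30 / 0.2570 = 15.64 d
  layer 3 (silty sand): t_3 = 7.84 × 0.13 / 0.2570 = 3.966 d
  layer 4 (medium sand): t_4 = 9.54 × 0.20 / 0.2570 = 7.424 d
Total t = Σ t_i = 28.69 days.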